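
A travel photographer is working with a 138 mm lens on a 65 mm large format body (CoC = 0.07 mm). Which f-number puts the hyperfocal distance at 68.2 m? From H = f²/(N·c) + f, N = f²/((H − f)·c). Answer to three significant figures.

Rearrange H = f²/(N·c) + f for N: N = f² / ((H − f)·c).
N = 138² / ((68200 − 138) × 0.07) = 19044 / 4764 ≈ 4.

f/4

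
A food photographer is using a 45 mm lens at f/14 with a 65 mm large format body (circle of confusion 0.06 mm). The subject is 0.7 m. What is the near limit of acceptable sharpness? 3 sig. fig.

Hyperfocal distance H = f²/(N·c) + f = 45²/(14 × 0.06) + 45 = 2025/0.84 + 45 ≈ 2455.7 mm ≈ 2.456 m.
Near limit Dn = s·(H − f)/(H + s − 2f) = 700 × (2455.7 − 45) / (2455.7 + 700 − 2 × 45) = 700 × 2410.7 / 3065.7 ≈ 550.44 mm ≈ 0.550 m.

0.550 m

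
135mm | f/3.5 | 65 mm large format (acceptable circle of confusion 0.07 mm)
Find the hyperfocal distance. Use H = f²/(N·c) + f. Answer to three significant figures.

74.5 m

Hyperfocal distance H = f²/(N·c) + f = 135²/(3.5 × 0.07) + 135 = 18225/0.245 + 135 ≈ 74522.8 mm ≈ 74.5 m.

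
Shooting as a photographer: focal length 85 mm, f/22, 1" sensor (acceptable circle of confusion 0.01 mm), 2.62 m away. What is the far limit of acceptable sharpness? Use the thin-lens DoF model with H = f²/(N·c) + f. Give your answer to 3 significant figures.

2.84 m

Hyperfocal distance H = f²/(N·c) + f = 85²/(22 × 0.01) + 85 = 7225/0.22 + 85 ≈ 32925.9 mm ≈ 32.93 m.
Far limit Df = s·(H − f)/(H − s) = 2620 × (32925.9 − 85) / (32925.9 − 2620) = 2620 × 32840.9 / 30305.9 ≈ 2839.2 mm ≈ 2.84 m.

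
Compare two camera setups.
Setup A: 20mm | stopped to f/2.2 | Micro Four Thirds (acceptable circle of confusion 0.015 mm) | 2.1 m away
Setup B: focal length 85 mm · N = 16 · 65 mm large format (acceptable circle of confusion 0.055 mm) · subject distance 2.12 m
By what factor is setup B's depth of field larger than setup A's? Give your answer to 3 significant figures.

Setup A: H = 20²/(2.2×0.015) + 20 ≈ 12141.2 mm; DoF = Df − Dn = 2535.01 − 1792.42 ≈ 742.59 mm.
Setup B: H = 85²/(16×0.055) + 85 ≈ 8295.2 mm; DoF = Df − Dn = 2818.6 − 1698.9 ≈ 1119.7 mm.
Ratio = 1119.7 / 742.59 ≈ 1.51.

1.51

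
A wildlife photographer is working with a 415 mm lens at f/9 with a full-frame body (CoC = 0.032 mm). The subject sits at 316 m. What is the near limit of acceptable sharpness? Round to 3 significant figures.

Hyperfocal distance H = f²/(N·c) + f = 415²/(9 × 0.032) + 415 = 172225/0.288 + 415 ≈ 598418.5 mm ≈ 598.4 m.
Near limit Dn = s·(H − f)/(H + s − 2f) = 316000 × (598418.5 − 415) / (598418.5 + 316000 − 2 × 415) = 316000 × 598003.5 / 913588.5 ≈ 206843 mm ≈ 207 m.

207 m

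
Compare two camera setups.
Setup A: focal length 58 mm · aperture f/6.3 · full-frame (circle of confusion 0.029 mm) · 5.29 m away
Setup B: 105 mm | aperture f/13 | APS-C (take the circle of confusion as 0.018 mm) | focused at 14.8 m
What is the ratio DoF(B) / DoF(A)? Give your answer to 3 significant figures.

3.13

Setup A: H = 58²/(6.3×0.029) + 58 ≈ 18470.7 mm; DoF = Df − Dn = 7389.8 − 4119.5 ≈ 3270.3 mm.
Setup B: H = 105²/(13×0.018) + 105 ≈ 47220.4 mm; DoF = Df − Dn = 21508 − 11281 ≈ 10227 mm.
Ratio = 10227 / 3270.3 ≈ 3.13.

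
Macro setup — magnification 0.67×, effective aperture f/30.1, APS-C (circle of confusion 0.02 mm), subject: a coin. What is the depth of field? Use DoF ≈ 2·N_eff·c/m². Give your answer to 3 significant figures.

2.68 mm

At magnification m, DoF ≈ 2·N_eff·c/m² = 2 × 30.1 × 0.02 / 0.67² = 1.204 / 0.4489 ≈ 2.68 mm.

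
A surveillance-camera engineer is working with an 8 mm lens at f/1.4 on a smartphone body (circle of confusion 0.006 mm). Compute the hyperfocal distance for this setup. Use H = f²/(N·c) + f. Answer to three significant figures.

Hyperfocal distance H = f²/(N·c) + f = 8²/(1.4 × 0.006) + 8 = 64/0.0084 + 8 ≈ 7627.0 mm ≈ 7.63 m.

7.63 m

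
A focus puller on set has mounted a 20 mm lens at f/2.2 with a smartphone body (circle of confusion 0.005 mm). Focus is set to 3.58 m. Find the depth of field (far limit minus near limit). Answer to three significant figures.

Hyperfocal distance H = f²/(N·c) + f = 20²/(2.2 × 0.005) + 20 = 400/0.011 + 20 ≈ 36383.6 mm ≈ 36.38 m.
Near limit Dn = s·(H − f)/(H + s − 2f) = 3580 × (36383.6 − 20) / (36383.6 + 3580 − 2 × 20) = 3580 × 36363.6 / 39923.6 ≈ 3260.77 mm.
Far limit Df = s·(H − f)/(H − s) = 3580 × (36383.6 − 20) / (36383.6 − 3580) = 3580 × 36363.6 / 32803.6 ≈ 3968.52 mm.
Depth of field = Df − Dn = 3968.52 − 3260.77 ≈ 707.75 mm ≈ 0.708 m.

0.708 m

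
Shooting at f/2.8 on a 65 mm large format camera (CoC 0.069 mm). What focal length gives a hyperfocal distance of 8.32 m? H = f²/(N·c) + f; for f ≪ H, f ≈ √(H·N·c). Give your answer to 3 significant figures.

From H = f²/(N·c) + f, with f ≪ H: f ≈ √(H·N·c) = √(8320 × 2.8 × 0.069) = √1607.4 ≈ 40.09 mm.
Exact: f² + N·c·f − N·c·H = 0 ⇒ f = (−N·c + √((N·c)² + 4·N·c·H))/2 = (−0.1932 + √6429.7)/2 ≈ 39.996 mm ≈ 40.0 mm.

40.0 mm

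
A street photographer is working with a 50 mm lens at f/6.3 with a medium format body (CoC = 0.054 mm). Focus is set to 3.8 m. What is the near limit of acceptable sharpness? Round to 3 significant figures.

2.52 m

Hyperfocal distance H = f²/(N·c) + f = 50²/(6.3 × 0.054) + 50 = 2500/0.3402 + 50 ≈ 7398.6 mm ≈ 7.399 m.
Near limit Dn = s·(H − f)/(H + s − 2f) = 3800 × (7398.6 − 50) / (7398.6 + 3800 − 2 × 50) = 3800 × 7348.6 / 11098.6 ≈ 2516.1 mm ≈ 2.52 m.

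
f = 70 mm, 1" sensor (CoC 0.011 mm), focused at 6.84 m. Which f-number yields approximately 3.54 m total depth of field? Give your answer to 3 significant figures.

Write h = H − f = f²/(N·c). The thin-lens limits are Dn = s·h/(h + (s−f)) and Df = s·h/(h − (s−f)), so DoF = Df − Dn = 2·s·(s−f)·h / (h² − (s−f)²).
That is a quadratic in h: DoF·h² − 2·s·(s−f)·h − DoF·(s−f)² = 0 ⇒ h = (s−f)·(s + √(s² + DoF²)) / DoF = 6770 × (6840 + √(6840² + 3540²)) / 3540 = 6770 × (6840 + 7701.77) / 3540 ≈ 27810 mm.
Then N = f²/(c·h) = 70² / (0.011 × 27810) = 4900 / 305.91 ≈ 16.

f/16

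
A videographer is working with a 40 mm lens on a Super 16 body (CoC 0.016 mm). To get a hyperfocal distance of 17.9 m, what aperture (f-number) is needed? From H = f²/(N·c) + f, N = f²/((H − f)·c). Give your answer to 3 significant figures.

Rearrange H = f²/(N·c) + f for N: N = f² / ((H − f)·c).
N = 40² / ((17900 − 40) × 0.016) = 1600 / 285.8 ≈ 5.60.

f/5.60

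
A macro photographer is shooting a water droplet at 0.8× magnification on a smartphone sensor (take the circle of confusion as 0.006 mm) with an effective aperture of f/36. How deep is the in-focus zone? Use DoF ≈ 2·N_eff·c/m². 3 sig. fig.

0.675 mm

At magnification m, DoF ≈ 2·N_eff·c/m² = 2 × 36 × 0.006 / 0.8² = 0.432 / 0.64 ≈ 0.675 mm.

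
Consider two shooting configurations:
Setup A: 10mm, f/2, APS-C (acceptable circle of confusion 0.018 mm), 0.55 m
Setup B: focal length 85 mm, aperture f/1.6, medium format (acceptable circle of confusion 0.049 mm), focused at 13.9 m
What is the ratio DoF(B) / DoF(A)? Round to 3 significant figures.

19.2

Setup A: H = 10²/(2×0.018) + 10 ≈ 2787.8 mm; DoF = Df − Dn = 682.72 − 460.48 ≈ 222.24 mm.
Setup B: H = 85²/(1.6×0.049) + 85 ≈ 92240.6 mm; DoF = Df − Dn = 16351.2 − 12087.9 ≈ 4263.3 mm.
Ratio = 4263.3 / 222.24 ≈ 19.2.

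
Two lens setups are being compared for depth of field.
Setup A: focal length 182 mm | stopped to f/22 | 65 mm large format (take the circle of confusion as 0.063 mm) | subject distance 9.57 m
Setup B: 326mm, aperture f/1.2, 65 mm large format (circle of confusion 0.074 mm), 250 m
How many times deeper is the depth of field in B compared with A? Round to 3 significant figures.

Setup A: H = 182²/(22×0.063) + 182 ≈ 24081.0 mm; DoF = Df − Dn = 15761.4 − 6871.0 ≈ 8890.4 mm.
Setup B: H = 326²/(1.2×0.074) + 326 ≈ 1197127.8 mm; DoF = Df − Dn = 315903 − 206848 ≈ 109055 mm.
Ratio = 109055 / 8890.4 ≈ 12.3.

12.3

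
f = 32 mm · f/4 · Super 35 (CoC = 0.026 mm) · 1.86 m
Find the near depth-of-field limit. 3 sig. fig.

1.57 m

Hyperfocal distance H = f²/(N·c) + f = 32²/(4 × 0.026) + 32 = 1024/0.104 + 32 ≈ 9878.2 mm ≈ 9.878 m.
Near limit Dn = s·(H − f)/(H + s − 2f) = 1860 × (9878.2 − 32) / (9878.2 + 1860 − 2 × 32) = 1860 × 9846.2 / 11674.2 ≈ 1568.8 mm ≈ 1.57 m.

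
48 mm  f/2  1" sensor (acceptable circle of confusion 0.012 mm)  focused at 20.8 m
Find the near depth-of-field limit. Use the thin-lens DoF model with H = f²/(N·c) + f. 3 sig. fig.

Hyperfocal distance H = f²/(N·c) + f = 48²/(2 × 0.012) + 48 = 2304/0.024 + 48 ≈ 96048.0 mm ≈ 96.05 m.
Near limit Dn = s·(H − f)/(H + s − 2f) = 20800 × (96048.0 − 48) / (96048.0 + 20800 − 2 × 48) = 20800 × 96000.0 / 116752.0 ≈ 17103 mm ≈ 17.1 m.

17.1 m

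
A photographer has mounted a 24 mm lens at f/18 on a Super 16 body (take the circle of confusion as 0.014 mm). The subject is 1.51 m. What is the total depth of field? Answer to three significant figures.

Hyperfocal distance H = f²/(N·c) + f = 24²/(18 × 0.014) + 24 = 576/0.252 + 24 ≈ 2309.7 mm ≈ 2.310 m.
Near limit Dn = s·(H − f)/(H + s − 2f) = 1510 × (2309.7 − 24) / (2309.7 + 1510 − 2 × 24) = 1510 × 2285.7 / 3771.7 ≈ 915.1 mm.
Far limit Df = s·(H − f)/(H − s) = 1510 × (2309.7 − 24) / (2309.7 − 1510) = 1510 × 2285.7 / 799.7 ≈ 4315.8 mm.
Depth of field = Df − Dn = 4315.8 − 915.1 ≈ 3400.7 mm ≈ 3.40 m.

3.40 m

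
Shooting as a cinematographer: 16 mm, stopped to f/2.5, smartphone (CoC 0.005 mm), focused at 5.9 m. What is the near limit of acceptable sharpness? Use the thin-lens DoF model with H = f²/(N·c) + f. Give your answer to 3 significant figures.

4.58 m

Hyperfocal distance H = f²/(N·c) + f = 16²/(2.5 × 0.005) + 16 = 256/0.0125 + 16 ≈ 20496.0 mm ≈ 20.50 m.
Near limit Dn = s·(H − f)/(H + s − 2f) = 5900 × (20496.0 − 16) / (20496.0 + 5900 − 2 × 16) = 5900 × 20480.0 / 26364.0 ≈ 4583.2 mm ≈ 4.58 m.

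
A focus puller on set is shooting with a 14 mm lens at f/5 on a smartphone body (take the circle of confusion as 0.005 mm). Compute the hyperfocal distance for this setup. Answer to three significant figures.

Hyperfocal distance H = f²/(N·c) + f = 14²/(5 × 0.005) + 14 = 196/0.025 + 14 ≈ 7854.0 mm ≈ 7.85 m.

7.85 m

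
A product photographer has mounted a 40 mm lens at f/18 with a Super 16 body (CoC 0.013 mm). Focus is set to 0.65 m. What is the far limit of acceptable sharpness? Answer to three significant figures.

Hyperfocal distance H = f²/(N·c) + f = 40²/(18 × 0.013) + 40 = 1600/0.234 + 40 ≈ 6877.6 mm ≈ 6.878 m.
Far limit Df = s·(H − f)/(H − s) = 650 × (6877.6 − 40) / (6877.6 − 650) = 650 × 6837.6 / 6227.6 ≈ 713.67 mm ≈ 0.714 m.

0.714 m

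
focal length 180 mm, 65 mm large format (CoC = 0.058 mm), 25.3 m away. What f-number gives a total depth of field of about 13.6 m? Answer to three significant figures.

Write h = H − f = f²/(N·c). The thin-lens limits are Dn = s·h/(h + (s−f)) and Df = s·h/(h − (s−f)), so DoF = Df − Dn = 2·s·(s−f)·h / (h² − (s−f)²).
That is a quadratic in h: DoF·h² − 2·s·(s−f)·h − DoF·(s−f)² = 0 ⇒ h = (s−f)·(s + √(s² + DoF²)) / DoF = 25120 × (25300 + √(25300² + 13600²)) / 13600 = 25120 × (25300 + 28723.7) / 13600 ≈ 99785 mm.
Then N = f²/(c·h) = 180² / (0.058 × 99785) = 32400 / 5787.5 ≈ 5.60.

f/5.60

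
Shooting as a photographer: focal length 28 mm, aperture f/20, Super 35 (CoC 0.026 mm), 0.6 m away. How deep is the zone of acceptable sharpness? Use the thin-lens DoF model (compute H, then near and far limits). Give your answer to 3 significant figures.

0.532 m

Hyperfocal distance H = f²/(N·c) + f = 28²/(20 × 0.026) + 28 = 784/0.52 + 28 ≈ 1535.7 mm ≈ 1.536 m.
Near limit Dn = s·(H − f)/(H + s − 2f) = 600 × (1535.7 − 28) / (1535.7 + 600 − 2 × 28) = 600 × 1507.7 / 2079.7 ≈ 434.98 mm.
Far limit Df = s·(H − f)/(H − s) = 600 × (1535.7 − 28) / (1535.7 − 600) = 600 × 1507.7 / 935.7 ≈ 966.79 mm.
Depth of field = Df − Dn = 966.79 − 434.98 ≈ 531.81 mm ≈ 0.532 m.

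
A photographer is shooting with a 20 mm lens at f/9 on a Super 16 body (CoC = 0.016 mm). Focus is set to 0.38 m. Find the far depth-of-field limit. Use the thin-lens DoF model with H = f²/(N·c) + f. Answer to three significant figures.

437 mm

Hyperfocal distance H = f²/(N·c) + f = 20²/(9 × 0.016) + 20 = 400/0.144 + 20 ≈ 2797.8 mm ≈ 2.798 m.
Far limit Df = s·(H − f)/(H − s) = 380 × (2797.8 − 20) / (2797.8 − 380) = 380 × 2777.8 / 2417.8 ≈ 436.58 mm.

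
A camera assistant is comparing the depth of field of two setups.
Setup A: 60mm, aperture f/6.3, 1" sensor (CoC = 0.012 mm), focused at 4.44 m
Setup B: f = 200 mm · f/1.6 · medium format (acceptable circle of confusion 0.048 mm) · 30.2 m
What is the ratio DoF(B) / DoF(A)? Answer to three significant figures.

Setup A: H = 60²/(6.3×0.012) + 60 ≈ 47679.0 mm; DoF = Df − Dn = 4889.76 − 4066.01 ≈ 823.75 mm.
Setup B: H = 200²/(1.6×0.048) + 200 ≈ 521033.3 mm; DoF = Df − Dn = 32045.8 − 28555.2 ≈ 3490.6 mm.
Ratio = 3490.6 / 823.75 ≈ 4.24.

4.24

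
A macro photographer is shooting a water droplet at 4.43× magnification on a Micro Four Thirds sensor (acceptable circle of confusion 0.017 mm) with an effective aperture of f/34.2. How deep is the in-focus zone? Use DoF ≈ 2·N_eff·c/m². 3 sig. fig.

0.0593 mm

At magnification m, DoF ≈ 2·N_eff·c/m² = 2 × 34.2 × 0.017 / 4.43² = 1.163 / 19.62 ≈ 0.0593 mm.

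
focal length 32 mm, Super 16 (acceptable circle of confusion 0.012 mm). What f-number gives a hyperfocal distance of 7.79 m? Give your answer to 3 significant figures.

Rearrange H = f²/(N·c) + f for N: N = f² / ((H − f)·c).
N = 32² / ((7790 − 32) × 0.012) = 1024 / 93.10 ≈ 11.

f/11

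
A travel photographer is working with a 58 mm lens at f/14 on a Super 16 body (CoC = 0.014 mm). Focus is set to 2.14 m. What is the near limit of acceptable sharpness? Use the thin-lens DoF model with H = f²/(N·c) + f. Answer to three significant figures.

Hyperfocal distance H = f²/(N·c) + f = 58²/(14 × 0.014) + 58 = 3364/0.196 + 58 ≈ 17221.3 mm ≈ 17.22 m.
Near limit Dn = s·(H − f)/(H + s − 2f) = 2140 × (17221.3 − 58) / (17221.3 + 2140 − 2 × 58) = 2140 × 17163.3 / 19245.3 ≈ 1908.5 mm ≈ 1.91 m.

1.91 m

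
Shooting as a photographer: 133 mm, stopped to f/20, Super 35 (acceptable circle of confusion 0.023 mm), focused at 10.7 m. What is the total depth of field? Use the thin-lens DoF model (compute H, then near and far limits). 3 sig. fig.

Hyperfocal distance H = f²/(N·c) + f = 133²/(20 × 0.023) + 133 = 17689/0.46 + 133 ≈ 38587.3 mm ≈ 38.59 m.
Near limit Dn = s·(H − f)/(H + s − 2f) = 10700 × (38587.3 − 133) / (38587.3 + 10700 − 2 × 133) = 10700 × 38454.3 / 49021.3 ≈ 8393.5 mm.
Far limit Df = s·(H − f)/(H − s) = 10700 × (38587.3 − 133) / (38587.3 − 10700) = 10700 × 38454.3 / 27887.3 ≈ 14754.4 mm.
Depth of field = Df − Dn = 14754.4 − 8393.5 ≈ 6360.9 mm ≈ 6.36 m.

6.36 m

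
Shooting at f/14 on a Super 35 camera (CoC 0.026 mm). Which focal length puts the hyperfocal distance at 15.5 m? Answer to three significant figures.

74.9 mm

From H = f²/(N·c) + f, with f ≪ H: f ≈ √(H·N·c) = √(15500 × 14 × 0.026) = √5642.0 ≈ 75.11 mm.
Exact: f² + N·c·f − N·c·H = 0 ⇒ f = (−N·c + √((N·c)² + 4·N·c·H))/2 = (−0.364 + √22568)/2 ≈ 74.931 mm ≈ 74.9 mm.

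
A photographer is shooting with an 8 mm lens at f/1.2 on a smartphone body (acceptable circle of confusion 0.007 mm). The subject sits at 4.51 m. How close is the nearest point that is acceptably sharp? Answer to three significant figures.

Hyperfocal distance H = f²/(N·c) + f = 8²/(1.2 × 0.007) + 8 = 64/0.0084 + 8 ≈ 7627.0 mm ≈ 7.627 m.
Near limit Dn = s·(H − f)/(H + s − 2f) = 4510 × (7627.0 − 8) / (7627.0 + 4510 − 2 × 8) = 4510 × 7619.0 / 12121.0 ≈ 2834.9 mm ≈ 2.83 m.

2.83 m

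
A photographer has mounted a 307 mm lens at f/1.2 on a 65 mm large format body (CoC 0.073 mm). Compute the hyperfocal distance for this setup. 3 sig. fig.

Hyperfocal distance H = f²/(N·c) + f = 307²/(1.2 × 0.073) + 307 = 94249/0.0876 + 307 ≈ 1076208.8 mm ≈ 1080 m.

1080 m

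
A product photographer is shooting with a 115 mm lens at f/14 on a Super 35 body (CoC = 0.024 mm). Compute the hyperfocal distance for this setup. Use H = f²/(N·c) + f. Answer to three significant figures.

Hyperfocal distance H = f²/(N·c) + f = 115²/(14 × 0.024) + 115 = 13225/0.336 + 115 ≈ 39475.1 mm ≈ 39.5 m.

39.5 m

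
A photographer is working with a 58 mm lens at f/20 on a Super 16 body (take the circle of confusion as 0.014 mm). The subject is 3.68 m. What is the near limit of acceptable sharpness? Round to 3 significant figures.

Hyperfocal distance H = f²/(N·c) + f = 58²/(20 × 0.014) + 58 = 3364/0.28 + 58 ≈ 12072.3 mm ≈ 12.07 m.
Near limit Dn = s·(H − f)/(H + s − 2f) = 3680 × (12072.3 − 58) / (12072.3 + 3680 − 2 × 58) = 3680 × 12014.3 / 15636.3 ≈ 2827.6 mm ≈ 2.83 m.

2.83 m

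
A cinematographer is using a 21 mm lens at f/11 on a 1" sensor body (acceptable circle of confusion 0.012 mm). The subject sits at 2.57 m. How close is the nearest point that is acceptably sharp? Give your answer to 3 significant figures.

1.46 m

Hyperfocal distance H = f²/(N·c) + f = 21²/(11 × 0.012) + 21 = 441/0.132 + 21 ≈ 3361.9 mm ≈ 3.362 m.
Near limit Dn = s·(H − f)/(H + s − 2f) = 2570 × (3361.9 − 21) / (3361.9 + 2570 − 2 × 21) = 2570 × 3340.9 / 5889.9 ≈ 1457.8 mm ≈ 1.46 m.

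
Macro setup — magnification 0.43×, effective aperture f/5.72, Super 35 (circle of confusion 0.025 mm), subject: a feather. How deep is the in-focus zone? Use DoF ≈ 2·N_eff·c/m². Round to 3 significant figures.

1.55 mm

At magnification m, DoF ≈ 2·N_eff·c/m² = 2 × 5.72 × 0.025 / 0.43² = 0.286 / 0.1849 ≈ 1.55 mm.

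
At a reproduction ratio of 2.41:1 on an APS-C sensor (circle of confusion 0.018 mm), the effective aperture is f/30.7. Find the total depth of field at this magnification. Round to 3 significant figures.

0.190 mm

At magnification m, DoF ≈ 2·N_eff·c/m² = 2 × 30.7 × 0.018 / 2.41² = 1.105 / 5.808 ≈ 0.19 mm.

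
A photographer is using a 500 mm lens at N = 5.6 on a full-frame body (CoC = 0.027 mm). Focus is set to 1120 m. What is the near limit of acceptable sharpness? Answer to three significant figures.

668 m

Hyperfocal distance H = f²/(N·c) + f = 500²/(5.6 × 0.027) + 500 = 250000/0.1512 + 500 ≈ 1653939.2 mm ≈ 1654 m.
Near limit Dn = s·(H − f)/(H + s − 2f) = 1120000 × (1653939.2 − 500) / (1653939.2 + 1120000 − 2 × 500) = 1120000 × 1653439.2 / 2772939.2 ≈ 667830 mm ≈ 668 m.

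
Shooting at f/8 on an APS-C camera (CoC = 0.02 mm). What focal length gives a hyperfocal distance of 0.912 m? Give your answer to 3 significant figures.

From H = f²/(N·c) + f, with f ≪ H: f ≈ √(H·N·c) = √(912 × 8 × 0.02) = √145.92 ≈ 12.08 mm.
Exact: f² + N·c·f − N·c·H = 0 ⇒ f = (−N·c + √((N·c)² + 4·N·c·H))/2 = (−0.16 + √583.71)/2 ≈ 12.000 mm ≈ 12.0 mm.

12.0 mm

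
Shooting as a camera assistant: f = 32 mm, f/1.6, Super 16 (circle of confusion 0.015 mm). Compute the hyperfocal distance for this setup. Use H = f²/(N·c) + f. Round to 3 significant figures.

42.7 m

Hyperfocal distance H = f²/(N·c) + f = 32²/(1.6 × 0.015) + 32 = 1024/0.024 + 32 ≈ 42698.7 mm ≈ 42.7 m.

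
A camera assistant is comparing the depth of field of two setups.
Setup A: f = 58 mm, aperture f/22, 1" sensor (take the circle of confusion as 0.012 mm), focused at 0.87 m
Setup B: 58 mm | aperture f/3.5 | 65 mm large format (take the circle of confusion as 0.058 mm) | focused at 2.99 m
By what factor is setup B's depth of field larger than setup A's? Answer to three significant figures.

9.81

Setup A: H = 58²/(22×0.012) + 58 ≈ 12800.4 mm; DoF = Df − Dn = 929.21 − 817.88 ≈ 111.33 mm.
Setup B: H = 58²/(3.5×0.058) + 58 ≈ 16629.4 mm; DoF = Df − Dn = 3632.7 − 2540.5 ≈ 1092.2 mm.
Ratio = 1092.2 / 111.33 ≈ 9.81.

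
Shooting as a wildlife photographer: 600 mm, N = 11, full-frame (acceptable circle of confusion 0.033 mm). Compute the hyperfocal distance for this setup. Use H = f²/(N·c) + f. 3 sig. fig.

992 m

Hyperfocal distance H = f²/(N·c) + f = 600²/(11 × 0.033) + 600 = 360000/0.363 + 600 ≈ 992335.5 mm ≈ 992 m.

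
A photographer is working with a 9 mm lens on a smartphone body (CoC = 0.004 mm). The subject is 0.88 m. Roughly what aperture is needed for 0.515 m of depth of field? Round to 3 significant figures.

Write h = H − f = f²/(N·c). The thin-lens limits are Dn = s·h/(h + (s−f)) and Df = s·h/(h − (s−f)), so DoF = Df − Dn = 2·s·(s−f)·h / (h² − (s−f)²).
That is a quadratic in h: DoF·h² − 2·s·(s−f)·h − DoF·(s−f)² = 0 ⇒ h = (s−f)·(s + √(s² + DoF²)) / DoF = 871 × (880 + √(880² + 515²)) / 515 = 871 × (880 + 1019.62) / 515 ≈ 3212.8 mm.
Then N = f²/(c·h) = 9² / (0.004 × 3212.8) = 81 / 12.851 ≈ 6.30.

f/6.30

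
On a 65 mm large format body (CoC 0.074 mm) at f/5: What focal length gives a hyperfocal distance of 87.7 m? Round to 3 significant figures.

From H = f²/(N·c) + f, with f ≪ H: f ≈ √(H·N·c) = √(87700 × 5 × 0.074) = √32449 ≈ 180.1 mm.
The +f correction barely moves this — solving exactly, f² + N·c·f − N·c·H = 0 ⇒ f = (−N·c + √((N·c)² + 4·N·c·H))/2 = (−0.37 + √129796)/2 ≈ 179.95 mm, so f ≈ 180 mm.

180 mm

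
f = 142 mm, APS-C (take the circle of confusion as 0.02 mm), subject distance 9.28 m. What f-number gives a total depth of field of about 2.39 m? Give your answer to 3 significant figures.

Write h = H − f = f²/(N·c). The thin-lens limits are Dn = s·h/(h + (s−f)) and Df = s·h/(h − (s−f)), so DoF = Df − Dn = 2·s·(s−f)·h / (h² − (s−f)²).
That is a quadratic in h: DoF·h² − 2·s·(s−f)·h − DoF·(s−f)² = 0 ⇒ h = (s−f)·(s + √(s² + DoF²)) / DoF = 9138 × (9280 + √(9280² + 2390²)) / 2390 = 9138 × (9280 + 9582.82) / 2390 ≈ 72121 mm.
Then N = f²/(c·h) = 142² / (0.02 × 72121) = 20164 / 1442.4 ≈ 14.

f/14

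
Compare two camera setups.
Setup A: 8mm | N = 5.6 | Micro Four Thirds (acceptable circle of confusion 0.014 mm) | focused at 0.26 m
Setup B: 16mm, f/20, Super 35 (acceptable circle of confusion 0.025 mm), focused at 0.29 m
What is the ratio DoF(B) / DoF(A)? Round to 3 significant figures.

2.45

Setup A: H = 8²/(5.6×0.014) + 8 ≈ 824.3 mm; DoF = Df − Dn = 376.10 − 198.67 ≈ 177.43 mm.
Setup B: H = 16²/(20×0.025) + 16 ≈ 528.0 mm; DoF = Df − Dn = 623.87 − 188.91 ≈ 434.96 mm.
Ratio = 434.96 / 177.43 ≈ 2.45.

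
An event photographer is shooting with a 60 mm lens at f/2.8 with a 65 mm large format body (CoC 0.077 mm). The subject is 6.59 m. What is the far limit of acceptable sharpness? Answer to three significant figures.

10.8 m

Hyperfocal distance H = f²/(N·c) + f = 60²/(2.8 × 0.077) + 60 = 3600/0.2156 + 60 ≈ 16757.6 mm ≈ 16.76 m.
Far limit Df = s·(H − f)/(H − s) = 6590 × (16757.6 − 60) / (16757.6 − 6590) = 6590 × 16697.6 / 10167.6 ≈ 10822 mm ≈ 10.8 m.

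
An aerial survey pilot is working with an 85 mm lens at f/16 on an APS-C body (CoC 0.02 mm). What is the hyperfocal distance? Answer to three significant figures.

Hyperfocal distance H = f²/(N·c) + f = 85²/(16 × 0.02) + 85 = 7225/0.32 + 85 ≈ 22663.1 mm ≈ 22.7 m.

22.7 m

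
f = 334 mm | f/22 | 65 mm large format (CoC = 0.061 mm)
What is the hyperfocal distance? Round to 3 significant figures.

83.5 m

Hyperfocal distance H = f²/(N·c) + f = 334²/(22 × 0.061) + 334 = 111556/1.342 + 334 ≈ 83460.7 mm ≈ 83.5 m.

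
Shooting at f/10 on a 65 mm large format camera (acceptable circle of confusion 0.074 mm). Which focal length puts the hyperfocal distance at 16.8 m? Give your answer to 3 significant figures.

From H = f²/(N·c) + f, with f ≪ H: f ≈ √(H·N·c) = √(16800 × 10 × 0.074) = √12432 ≈ 111.5 mm.
Exact: f² + N·c·f − N·c·H = 0 ⇒ f = (−N·c + √((N·c)² + 4·N·c·H))/2 = (−0.74 + √49729)/2 ≈ 111.13 mm ≈ 111 mm.

111 mm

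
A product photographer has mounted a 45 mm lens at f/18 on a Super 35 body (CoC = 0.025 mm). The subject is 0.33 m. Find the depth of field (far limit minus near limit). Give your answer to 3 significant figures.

Hyperfocal distance H = f²/(N·c) + f = 45²/(18 × 0.025) + 45 = 2025/0.45 + 45 ≈ 4545.0 mm ≈ 4.545 m.
Near limit Dn = s·(H − f)/(H + s − 2f) = 330 × (4545.0 − 45) / (4545.0 + 330 − 2 × 45) = 330 × 4500.0 / 4785.0 ≈ 310.345 mm.
Far limit Df = s·(H − f)/(H − s) = 330 × (4545.0 − 45) / (4545.0 − 330) = 330 × 4500.0 / 4215.0 ≈ 352.313 mm.
Depth of field = Df − Dn = 352.313 − 310.345 ≈ 41.968 mm.

42.0 mm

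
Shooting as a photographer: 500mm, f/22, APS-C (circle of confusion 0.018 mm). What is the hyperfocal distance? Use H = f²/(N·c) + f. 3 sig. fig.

Hyperfocal distance H = f²/(N·c) + f = 500²/(22 × 0.018) + 500 = 250000/0.396 + 500 ≈ 631813.1 mm ≈ 632 m.

632 m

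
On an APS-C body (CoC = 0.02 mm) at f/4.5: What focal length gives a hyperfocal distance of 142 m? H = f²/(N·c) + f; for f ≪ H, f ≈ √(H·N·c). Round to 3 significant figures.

From H = f²/(N·c) + f, with f ≪ H: f ≈ √(H·N·c) = √(142000 × 4.5 × 0.02) = √12780 ≈ 113.0 mm.
The +f correction barely moves this — solving exactly, f² + N·c·f − N·c·H = 0 ⇒ f = (−N·c + √((N·c)² + 4·N·c·H))/2 = (−0.09 + √51120)/2 ≈ 113.00 mm, so f ≈ 113 mm.

113 mm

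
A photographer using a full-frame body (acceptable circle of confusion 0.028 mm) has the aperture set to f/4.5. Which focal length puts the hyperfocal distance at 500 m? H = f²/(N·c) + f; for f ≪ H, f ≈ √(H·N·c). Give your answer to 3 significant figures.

251 mm

From H = f²/(N·c) + f, with f ≪ H: f ≈ √(H·N·c) = √(500000 × 4.5 × 0.028) = √63000 ≈ 251.0 mm.
The +f correction barely moves this — solving exactly, f² + N·c·f − N·c·H = 0 ⇒ f = (−N·c + √((N·c)² + 4·N·c·H))/2 = (−0.126 + √252000)/2 ≈ 250.94 mm, so f ≈ 251 mm.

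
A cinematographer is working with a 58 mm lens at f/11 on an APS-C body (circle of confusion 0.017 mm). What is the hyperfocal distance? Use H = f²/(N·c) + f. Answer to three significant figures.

Hyperfocal distance H = f²/(N·c) + f = 58²/(11 × 0.017) + 58 = 3364/0.187 + 58 ≈ 18047.3 mm ≈ 18.0 m.

18.0 m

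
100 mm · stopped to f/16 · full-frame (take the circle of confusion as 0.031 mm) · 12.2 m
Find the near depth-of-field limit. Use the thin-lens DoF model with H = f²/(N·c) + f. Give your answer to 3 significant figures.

Hyperfocal distance H = f²/(N·c) + f = 100²/(16 × 0.031) + 100 = 10000/0.496 + 100 ≈ 20261.3 mm ≈ 20.26 m.
Near limit Dn = s·(H − f)/(H + s − 2f) = 12200 × (20261.3 − 100) / (20261.3 + 12200 − 2 × 100) = 12200 × 20161.3 / 32261.3 ≈ 7624.2 mm ≈ 7.62 m.

7.62 m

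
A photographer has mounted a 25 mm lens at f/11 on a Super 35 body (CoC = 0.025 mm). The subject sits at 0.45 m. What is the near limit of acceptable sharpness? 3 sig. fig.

Hyperfocal distance H = f²/(N·c) + f = 25²/(11 × 0.025) + 25 = 625/0.275 + 25 ≈ 2297.7 mm ≈ 2.298 m.
Near limit Dn = s·(H − f)/(H + s − 2f) = 450 × (2297.7 − 25) / (2297.7 + 450 − 2 × 25) = 450 × 2272.7 / 2697.7 ≈ 379.11 mm.

379 mm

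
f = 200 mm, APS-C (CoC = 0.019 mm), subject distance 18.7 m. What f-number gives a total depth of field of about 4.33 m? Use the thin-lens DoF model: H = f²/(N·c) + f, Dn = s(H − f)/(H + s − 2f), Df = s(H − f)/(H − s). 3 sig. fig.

f/13

Write h = H − f = f²/(N·c). The thin-lens limits are Dn = s·h/(h + (s−f)) and Df = s·h/(h − (s−f)), so DoF = Df − Dn = 2·s·(s−f)·h / (h² − (s−f)²).
That is a quadratic in h: DoF·h² − 2·s·(s−f)·h − DoF·(s−f)² = 0 ⇒ h = (s−f)·(s + √(s² + DoF²)) / DoF = 18500 × (18700 + √(18700² + 4330²)) / 4330 = 18500 × (18700 + 19194.8) / 4330 ≈ 161906 mm.
Then N = f²/(c·h) = 200² / (0.019 × 161906) = 40000 / 3076.2 ≈ 13.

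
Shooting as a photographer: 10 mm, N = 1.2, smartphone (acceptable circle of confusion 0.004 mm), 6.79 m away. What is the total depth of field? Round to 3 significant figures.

4.94 m

Hyperfocal distance H = f²/(N·c) + f = 10²/(1.2 × 0.004) + 10 = 100/0.0048 + 10 ≈ 20843.3 mm ≈ 20.84 m.
Near limit Dn = s·(H − f)/(H + s − 2f) = 6790 × (20843.3 − 10) / (20843.3 + 6790 − 2 × 10) = 6790 × 20833.3 / 27613.3 ≈ 5122.8 mm.
Far limit Df = s·(H − f)/(H − s) = 6790 × (20843.3 − 10) / (20843.3 − 6790) = 6790 × 20833.3 / 14053.3 ≈ 10065.8 mm.
Depth of field = Df − Dn = 10065.8 − 5122.8 ≈ 4943.0 mm ≈ 4.94 m.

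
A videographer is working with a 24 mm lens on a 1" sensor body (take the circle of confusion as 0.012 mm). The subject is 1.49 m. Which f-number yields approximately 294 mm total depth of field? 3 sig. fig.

f/3.20

Write h = H − f = f²/(N·c). The thin-lens limits are Dn = s·h/(h + (s−f)) and Df = s·h/(h − (s−f)), so DoF = Df − Dn = 2·s·(s−f)·h / (h² − (s−f)²).
That is a quadratic in h: DoF·h² − 2·s·(s−f)·h − DoF·(s−f)² = 0 ⇒ h = (s−f)·(s + √(s² + DoF²)) / DoF = 1466 × (1490 + √(1490² + 294²)) / 294 = 1466 × (1490 + 1518.73) / 294 ≈ 15003 mm.
Then N = f²/(c·h) = 24² / (0.012 × 15003) = 576 / 180.03 ≈ 3.20.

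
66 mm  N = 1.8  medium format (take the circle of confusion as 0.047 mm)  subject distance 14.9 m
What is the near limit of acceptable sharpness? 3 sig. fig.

Hyperfocal distance H = f²/(N·c) + f = 66²/(1.8 × 0.047) + 66 = 4356/0.0846 + 66 ≈ 51555.4 mm ≈ 51.56 m.
Near limit Dn = s·(H − f)/(H + s − 2f) = 14900 × (51555.4 − 66) / (51555.4 + 14900 − 2 × 66) = 14900 × 51489.4 / 66323.4 ≈ 11567 mm ≈ 11.6 m.

11.6 m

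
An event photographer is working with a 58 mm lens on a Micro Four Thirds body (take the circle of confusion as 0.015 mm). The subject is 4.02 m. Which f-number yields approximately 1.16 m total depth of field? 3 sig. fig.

f/8

Write h = H − f = f²/(N·c). The thin-lens limits are Dn = s·h/(h + (s−f)) and Df = s·h/(h − (s−f)), so DoF = Df − Dn = 2·s·(s−f)·h / (h² − (s−f)²).
That is a quadratic in h: DoF·h² − 2·s·(s−f)·h − DoF·(s−f)² = 0 ⇒ h = (s−f)·(s + √(s² + DoF²)) / DoF = 3962 × (4020 + √(4020² + 1160²)) / 1160 = 3962 × (4020 + 4184.02) / 1160 ≈ 28021 mm.
Then N = f²/(c·h) = 58² / (0.015 × 28021) = 3364 / 420.31 ≈ 8.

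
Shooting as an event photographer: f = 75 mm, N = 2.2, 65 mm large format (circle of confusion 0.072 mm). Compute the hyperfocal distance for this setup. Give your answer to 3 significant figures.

35.6 m

Hyperfocal distance H = f²/(N·c) + f = 75²/(2.2 × 0.072) + 75 = 5625/0.1584 + 75 ≈ 35586.4 mm ≈ 35.6 m.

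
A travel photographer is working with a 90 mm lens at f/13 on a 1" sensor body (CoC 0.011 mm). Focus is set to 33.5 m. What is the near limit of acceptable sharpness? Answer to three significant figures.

21.1 m

Hyperfocal distance H = f²/(N·c) + f = 90²/(13 × 0.011) + 90 = 8100/0.143 + 90 ≈ 56733.4 mm ≈ 56.73 m.
Near limit Dn = s·(H − f)/(H + s − 2f) = 33500 × (56733.4 − 90) / (56733.4 + 33500 − 2 × 90) = 33500 × 56643.4 / 90053.4 ≈ 21071 mm ≈ 21.1 m.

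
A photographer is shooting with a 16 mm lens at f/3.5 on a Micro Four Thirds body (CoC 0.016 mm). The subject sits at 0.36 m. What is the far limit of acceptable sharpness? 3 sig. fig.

389 mm

Hyperfocal distance H = f²/(N·c) + f = 16²/(3.5 × 0.016) + 16 = 256/0.056 + 16 ≈ 4587.4 mm ≈ 4.587 m.
Far limit Df = s·(H − f)/(H − s) = 360 × (4587.4 − 16) / (4587.4 − 360) = 360 × 4571.4 / 4227.4 ≈ 389.29 mm.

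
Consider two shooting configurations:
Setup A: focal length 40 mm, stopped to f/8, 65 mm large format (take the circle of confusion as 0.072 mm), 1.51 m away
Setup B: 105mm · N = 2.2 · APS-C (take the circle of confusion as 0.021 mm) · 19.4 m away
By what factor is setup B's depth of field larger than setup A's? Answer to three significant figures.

Setup A: H = 40²/(8×0.072) + 40 ≈ 2817.8 mm; DoF = Df − Dn = 3207.3 − 987.4 ≈ 2219.9 mm.
Setup B: H = 105²/(2.2×0.021) + 105 ≈ 238741.4 mm; DoF = Df − Dn = 21106.6 − 17948.7 ≈ 3157.9 mm.
Ratio = 3157.9 / 2219.9 ≈ 1.42.

1.42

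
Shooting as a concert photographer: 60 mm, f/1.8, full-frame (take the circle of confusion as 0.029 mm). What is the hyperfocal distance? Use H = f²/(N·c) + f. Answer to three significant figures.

69.0 m

Hyperfocal distance H = f²/(N·c) + f = 60²/(1.8 × 0.029) + 60 = 3600/0.0522 + 60 ≈ 69025.5 mm ≈ 69.0 m.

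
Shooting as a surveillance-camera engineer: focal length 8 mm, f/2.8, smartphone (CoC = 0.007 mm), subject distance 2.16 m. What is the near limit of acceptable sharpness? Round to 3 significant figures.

1.30 m

Hyperfocal distance H = f²/(N·c) + f = 8²/(2.8 × 0.007) + 8 = 64/0.0196 + 8 ≈ 3273.3 mm ≈ 3.273 m.
Near limit Dn = s·(H − f)/(H + s − 2f) = 2160 × (3273.3 − 8) / (3273.3 + 2160 − 2 × 8) = 2160 × 3265.3 / 5417.3 ≈ 1301.9 mm ≈ 1.30 m.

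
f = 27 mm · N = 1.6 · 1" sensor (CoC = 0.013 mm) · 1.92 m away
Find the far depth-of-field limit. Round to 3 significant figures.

2.03 m

Hyperfocal distance H = f²/(N·c) + f = 27²/(1.6 × 0.013) + 27 = 729/0.0208 + 27 ≈ 35075.1 mm ≈ 35.08 m.
Far limit Df = s·(H − f)/(H − s) = 1920 × (35075.1 − 27) / (35075.1 − 1920) = 1920 × 35048.1 / 33155.1 ≈ 2029.6 mm ≈ 2.03 m.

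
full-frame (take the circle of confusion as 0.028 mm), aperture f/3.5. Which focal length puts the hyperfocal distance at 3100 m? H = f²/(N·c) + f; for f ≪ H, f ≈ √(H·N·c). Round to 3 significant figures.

From H = f²/(N·c) + f, with f ≪ H: f ≈ √(H·N·c) = √(3100000 × 3.5 × 0.028) = √303800 ≈ 551.2 mm.
The +f correction barely moves this — solving exactly, f² + N·c·f − N·c·H = 0 ⇒ f = (−N·c + √((N·c)² + 4·N·c·H))/2 = (−0.098 + √1215200)/2 ≈ 551.13 mm, so f ≈ 551 mm.

551 mm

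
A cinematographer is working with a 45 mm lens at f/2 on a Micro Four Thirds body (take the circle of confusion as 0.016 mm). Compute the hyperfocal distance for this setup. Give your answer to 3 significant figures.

63.3 m

Hyperfocal distance H = f²/(N·c) + f = 45²/(2 × 0.016) + 45 = 2025/0.032 + 45 ≈ 63326.2 mm ≈ 63.3 m.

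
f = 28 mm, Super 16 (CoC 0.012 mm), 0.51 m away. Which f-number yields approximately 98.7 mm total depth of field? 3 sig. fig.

Write h = H − f = f²/(N·c). The thin-lens limits are Dn = s·h/(h + (s−f)) and Df = s·h/(h − (s−f)), so DoF = Df − Dn = 2·s·(s−f)·h / (h² − (s−f)²).
That is a quadratic in h: DoF·h² − 2·s·(s−f)·h − DoF·(s−f)² = 0 ⇒ h = (s−f)·(s + √(s² + DoF²)) / DoF = 482 × (510 + √(510² + 98.7²)) / 98.7 = 482 × (510 + 519.463) / 98.7 ≈ 5027.4 mm.
Then N = f²/(c·h) = 28² / (0.012 × 5027.4) = 784 / 60.328 ≈ 13.

f/13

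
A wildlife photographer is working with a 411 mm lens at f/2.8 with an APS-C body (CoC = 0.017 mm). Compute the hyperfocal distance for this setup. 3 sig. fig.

Hyperfocal distance H = f²/(N·c) + f = 411²/(2.8 × 0.017) + 411 = 168921/0.0476 + 411 ≈ 3549171.5 mm ≈ 3550 m.

3550 m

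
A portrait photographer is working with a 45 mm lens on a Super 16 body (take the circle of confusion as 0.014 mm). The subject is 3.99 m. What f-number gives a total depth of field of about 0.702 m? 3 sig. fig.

Write h = H − f = f²/(N·c). The thin-lens limits are Dn = s·h/(h + (s−f)) and Df = s·h/(h − (s−f)), so DoF = Df − Dn = 2·s·(s−f)·h / (h² − (s−f)²).
That is a quadratic in h: DoF·h² − 2·s·(s−f)·h − DoF·(s−f)² = 0 ⇒ h = (s−f)·(s + √(s² + DoF²)) / DoF = 3945 × (3990 + √(3990² + 702²)) / 702 = 3945 × (3990 + 4051.28) / 702 ≈ 45189 mm.
Then N = f²/(c·h) = 45² / (0.014 × 45189) = 2025 / 632.65 ≈ 3.20.

f/3.20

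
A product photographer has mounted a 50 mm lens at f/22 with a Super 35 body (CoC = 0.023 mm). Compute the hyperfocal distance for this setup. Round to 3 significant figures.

Hyperfocal distance H = f²/(N·c) + f = 50²/(22 × 0.023) + 50 = 2500/0.506 + 50 ≈ 4990.7 mm ≈ 4.99 m.

4.99 m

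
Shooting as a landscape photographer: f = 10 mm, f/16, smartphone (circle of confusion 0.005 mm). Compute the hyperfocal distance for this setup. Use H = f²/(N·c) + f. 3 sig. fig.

Hyperfocal distance H = f²/(N·c) + f = 10²/(16 × 0.005) + 10 = 100/0.08 + 10 ≈ 1260.0 mm ≈ 1.26 m.

1.26 m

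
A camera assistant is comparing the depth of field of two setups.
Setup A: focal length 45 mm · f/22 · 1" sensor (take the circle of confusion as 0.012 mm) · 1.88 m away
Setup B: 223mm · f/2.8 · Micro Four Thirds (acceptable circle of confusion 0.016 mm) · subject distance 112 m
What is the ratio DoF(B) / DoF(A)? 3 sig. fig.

23.9

Setup A: H = 45²/(22×0.012) + 45 ≈ 7715.5 mm; DoF = Df − Dn = 2471.18 − 1517.07 ≈ 954.11 mm.
Setup B: H = 223²/(2.8×0.016) + 223 ≈ 1110245.3 mm; DoF = Df − Dn = 124541 − 101754 ≈ 22787 mm.
Ratio = 22787 / 954.11 ≈ 23.9.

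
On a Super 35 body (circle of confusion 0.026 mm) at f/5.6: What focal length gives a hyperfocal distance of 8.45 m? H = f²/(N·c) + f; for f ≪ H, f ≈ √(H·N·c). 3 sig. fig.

From H = f²/(N·c) + f, with f ≪ H: f ≈ √(H·N·c) = √(8450 × 5.6 × 0.026) = √1230.3 ≈ 35.08 mm.
Exact: f² + N·c·f − N·c·H = 0 ⇒ f = (−N·c + √((N·c)² + 4·N·c·H))/2 = (−0.1456 + √4921.3)/2 ≈ 35.003 mm ≈ 35.0 mm.

35.0 mm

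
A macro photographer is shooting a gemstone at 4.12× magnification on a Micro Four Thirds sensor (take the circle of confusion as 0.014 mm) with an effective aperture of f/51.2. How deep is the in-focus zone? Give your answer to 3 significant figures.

At magnification m, DoF ≈ 2·N_eff·c/m² = 2 × 51.2 × 0.014 / 4.12² = 1.434 / 16.97 ≈ 0.0845 mm.

0.0845 mm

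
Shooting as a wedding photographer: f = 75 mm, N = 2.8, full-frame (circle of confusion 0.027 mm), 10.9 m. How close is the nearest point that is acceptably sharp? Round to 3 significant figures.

Hyperfocal distance H = f²/(N·c) + f = 75²/(2.8 × 0.027) + 75 = 5625/0.0756 + 75 ≈ 74479.8 mm ≈ 74.48 m.
Near limit Dn = s·(H − f)/(H + s − 2f) = 10900 × (74479.8 − 75) / (74479.8 + 10900 − 2 × 75) = 10900 × 74404.8 / 85229.8 ≈ 9515.6 mm ≈ 9.52 m.

9.52 m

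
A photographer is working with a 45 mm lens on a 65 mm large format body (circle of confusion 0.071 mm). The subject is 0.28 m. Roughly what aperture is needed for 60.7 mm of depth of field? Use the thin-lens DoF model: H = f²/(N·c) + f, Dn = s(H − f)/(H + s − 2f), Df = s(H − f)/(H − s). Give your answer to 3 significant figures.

Write h = H − f = f²/(N·c). The thin-lens limits are Dn = s·h/(h + (s−f)) and Df = s·h/(h − (s−f)), so DoF = Df − Dn = 2·s·(s−f)·h / (h² − (s−f)²).
That is a quadratic in h: DoF·h² − 2·s·(s−f)·h − DoF·(s−f)² = 0 ⇒ h = (s−f)·(s + √(s² + DoF²)) / DoF = 235 × (280 + √(280² + 60.7²)) / 60.7 = 235 × (280 + 286.504) / 60.7 ≈ 2193.2 mm.
Then N = f²/(c·h) = 45² / (0.071 × 2193.2) = 2025 / 155.72 ≈ 13.

f/13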